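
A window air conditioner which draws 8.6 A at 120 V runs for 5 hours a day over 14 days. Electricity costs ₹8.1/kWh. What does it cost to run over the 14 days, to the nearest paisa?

Power = 8.6 A × 120 V = 1032 W = 1.032 kW
Runtime = 5 h/day × 14 days = 70 h
Energy = 1.032 kW × 70 h = 72.24 kWh
Cost = 72.24 kWh × ₹8.1/kWh = ₹585.14

₹585.14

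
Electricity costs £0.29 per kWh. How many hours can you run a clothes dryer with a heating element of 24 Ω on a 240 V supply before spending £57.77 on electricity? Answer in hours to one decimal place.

Power = V²/R = 240²/24 = 2400 W = 2.4 kW
Energy available = £57.77 ÷ £0.29/kWh = 199.2069 kWh
Hours = 199.2069 kWh ÷ 2.4 kW = 83.0 h

83.0 h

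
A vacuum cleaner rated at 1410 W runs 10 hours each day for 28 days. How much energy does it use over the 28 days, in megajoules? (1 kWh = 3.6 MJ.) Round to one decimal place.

1421.3 MJ

Runtime = 10 h/day × 28 days = 280 h
Energy = 1.41 kW × 280 h = 394.8 kWh
= 394.8 × 3.6 MJ = 1421.3 MJ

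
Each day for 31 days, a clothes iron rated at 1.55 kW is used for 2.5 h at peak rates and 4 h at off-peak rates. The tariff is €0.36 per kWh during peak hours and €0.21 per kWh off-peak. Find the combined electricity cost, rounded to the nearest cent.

Peak energy = 1.55 kW × 2.5 h × 31 = 120.125 kWh
Off-peak energy = 1.55 kW × 4 h × 31 = 192.2 kWh
Cost = 120.125 × €0.36 + 192.2 × €0.21 = €43.245 + €40.362 = €83.61

€83.61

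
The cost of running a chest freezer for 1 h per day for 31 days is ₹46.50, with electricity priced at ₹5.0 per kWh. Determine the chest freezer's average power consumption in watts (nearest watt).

300 W

Energy = ₹46.50 ÷ ₹5.0/kWh = 9.3 kWh
Runtime = 1 h/day × 31 days = 31 h
Power = 9.3 kWh ÷ 31 h = 0.3 kW = 300 W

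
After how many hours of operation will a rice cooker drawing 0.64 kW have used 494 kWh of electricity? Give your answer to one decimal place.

771.9 h

Hours = 494 kWh ÷ 0.64 kW = 771.9 h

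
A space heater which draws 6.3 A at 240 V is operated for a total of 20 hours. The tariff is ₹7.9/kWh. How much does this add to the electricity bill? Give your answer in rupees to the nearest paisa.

₹238.90

Power = 6.3 A × 240 V = 1512 W = 1.512 kW
Energy = 1.512 kW × 20 h = 30.24 kWh
Cost = 30.24 kWh × ₹7.9/kWh = ₹238.90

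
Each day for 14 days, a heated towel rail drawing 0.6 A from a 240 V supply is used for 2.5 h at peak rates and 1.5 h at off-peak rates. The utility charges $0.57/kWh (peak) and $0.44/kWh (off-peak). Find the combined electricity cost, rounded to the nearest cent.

$4.20

Power = 0.6 A × 240 V = 144 W = 0.144 kW
Peak energy = 0.144 kW × 2.5 h × 14 = 5.04 kWh
Off-peak energy = 0.144 kW × 1.5 h × 14 = 3.024 kWh
Cost = 5.04 × $0.57 + 3.024 × $0.44 = $2.8728 + $1.33056 = $4.20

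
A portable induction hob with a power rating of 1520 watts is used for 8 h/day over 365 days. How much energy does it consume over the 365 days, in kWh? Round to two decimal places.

4438.40 kWh

Runtime = 8 h/day × 365 days = 2920 h
Energy = 1.52 kW × 2920 h = 4438.4 kWh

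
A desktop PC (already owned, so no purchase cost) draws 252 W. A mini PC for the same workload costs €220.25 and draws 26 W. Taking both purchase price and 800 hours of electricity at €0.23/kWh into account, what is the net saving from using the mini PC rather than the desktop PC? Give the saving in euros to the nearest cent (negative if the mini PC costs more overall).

-€178.67

desktop PC: €0.00 + (252/1000) kW × 800 h × €0.23 = €0.00 + €46.368 = €46.368
mini PC: €220.25 + (26/1000) kW × 800 h × €0.23 = €220.25 + €4.784 = €225.034
Saving = €46.368 − €225.034 = −€178.666 → -€178.67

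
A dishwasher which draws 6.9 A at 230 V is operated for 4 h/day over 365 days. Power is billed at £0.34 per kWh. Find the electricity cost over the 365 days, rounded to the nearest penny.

Power = 6.9 A × 230 V = 1587 W = 1.587 kW
Runtime = 4 h/day × 365 days = 1460 h
Energy = 1.587 kW × 1460 h = 2317.02 kWh
Cost = 2317.02 kWh × £0.34/kWh = £787.79

£787.79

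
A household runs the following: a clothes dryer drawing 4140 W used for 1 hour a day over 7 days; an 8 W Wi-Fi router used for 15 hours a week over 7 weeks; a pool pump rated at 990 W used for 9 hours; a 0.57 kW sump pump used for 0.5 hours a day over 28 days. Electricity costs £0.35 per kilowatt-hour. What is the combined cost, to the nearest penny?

£16.35

clothes dryer: Runtime = 1 h/day × 7 days = 7 h
clothes dryer: 4.14 kW × 7 h = 28.98 kWh
Wi-Fi router: Runtime = 15 h/week × 7 weeks = 105 h
Wi-Fi router: 0.008 kW × 105 h = 0.84 kWh
pool pump: 0.99 kW × 9 h = 8.91 kWh
sump pump: Runtime = 0.5 h/day × 28 days = 14 h
sump pump: 0.57 kW × 14 h = 7.98 kWh
Total energy = 46.71 kWh
Cost = 46.71 × £0.35 = £16.35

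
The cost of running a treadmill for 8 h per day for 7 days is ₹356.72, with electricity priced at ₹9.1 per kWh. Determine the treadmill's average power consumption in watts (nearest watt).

700 W

Energy = ₹356.72 ÷ ₹9.1/kWh = 39.2 kWh
Runtime = 8 h/day × 7 days = 56 h
Power = 39.2 kWh ÷ 56 h = 0.7 kW = 700 W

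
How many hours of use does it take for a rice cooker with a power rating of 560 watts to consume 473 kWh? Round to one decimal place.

Hours = 473 kWh ÷ 0.56 kW = 844.6 h

844.6 h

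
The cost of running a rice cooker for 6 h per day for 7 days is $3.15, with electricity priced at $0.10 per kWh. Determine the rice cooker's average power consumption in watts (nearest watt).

750 W

Energy = $3.15 ÷ $0.10/kWh = 31.5 kWh
Runtime = 6 h/day × 7 days = 42 h
Power = 31.5 kWh ÷ 42 h = 0.75 kW = 750 W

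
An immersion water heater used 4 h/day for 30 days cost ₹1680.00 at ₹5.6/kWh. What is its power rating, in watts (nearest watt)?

Energy = ₹1680.00 ÷ ₹5.6/kWh = 300 kWh
Runtime = 4 h/day × 30 days = 120 h
Power = 300 kWh ÷ 120 h = 2.5 kW = 2500 W

2500 W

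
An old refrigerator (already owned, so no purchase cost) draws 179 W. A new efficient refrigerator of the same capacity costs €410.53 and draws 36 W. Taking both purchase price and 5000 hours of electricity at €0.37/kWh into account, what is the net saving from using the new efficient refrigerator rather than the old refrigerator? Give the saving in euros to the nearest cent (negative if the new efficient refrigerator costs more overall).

-€145.98

old refrigerator: €0.00 + (179/1000) kW × 5000 h × €0.37 = €0.00 + €331.15 = €331.15
new efficient refrigerator: €410.53 + (36/1000) kW × 5000 h × €0.37 = €410.53 + €66.6 = €477.13
Saving = €331.15 − €477.13 = −€145.98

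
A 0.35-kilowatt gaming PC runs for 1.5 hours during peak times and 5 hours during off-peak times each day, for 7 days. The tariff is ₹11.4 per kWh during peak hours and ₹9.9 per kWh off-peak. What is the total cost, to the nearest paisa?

Peak energy = 0.35 kW × 1.5 h × 7 = 3.675 kWh
Off-peak energy = 0.35 kW × 5 h × 7 = 12.25 kWh
Cost = 3.675 × ₹11.4 + 12.25 × ₹9.9 = ₹41.895 + ₹121.275 = ₹163.17

₹163.17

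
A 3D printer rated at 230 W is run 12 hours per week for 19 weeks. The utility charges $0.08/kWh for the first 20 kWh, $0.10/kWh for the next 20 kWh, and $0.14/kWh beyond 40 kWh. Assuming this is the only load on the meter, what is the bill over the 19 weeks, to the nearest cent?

Runtime = 12 h/week × 19 weeks = 228 h
Energy = 0.23 kW × 228 h = 52.44 kWh
Tier 1 (0–20 kWh): 20 × $0.08 = $1.6
Tier 2 (20–40 kWh): 20 × $0.10 = $2
Above 40 kWh: 12.44 × $0.14 = $1.7416
Bill = $5.34

$5.34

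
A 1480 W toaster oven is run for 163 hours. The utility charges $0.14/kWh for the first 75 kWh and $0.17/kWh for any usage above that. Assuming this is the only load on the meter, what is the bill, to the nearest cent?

$38.76

Energy = 1.48 kW × 163 h = 241.24 kWh
Tier 1 (0–75 kWh): 75 × $0.14 = $10.5
Above 75 kWh: 166.24 × $0.17 = $28.2608
Bill = $38.76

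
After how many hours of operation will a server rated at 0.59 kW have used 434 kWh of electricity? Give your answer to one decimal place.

Hours = 434 kWh ÷ 0.59 kW = 735.6 h

735.6 h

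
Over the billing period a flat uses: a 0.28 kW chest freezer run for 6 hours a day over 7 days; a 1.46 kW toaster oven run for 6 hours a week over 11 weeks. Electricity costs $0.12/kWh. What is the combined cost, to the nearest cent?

chest freezer: Runtime = 6 h/day × 7 days = 42 h
chest freezer: 0.28 kW × 42 h = 11.76 kWh
toaster oven: Runtime = 6 h/week × 11 weeks = 66 h
toaster oven: 1.46 kW × 66 h = 96.36 kWh
Total energy = 108.12 kWh
Cost = 108.12 × $0.12 = $12.97

$12.97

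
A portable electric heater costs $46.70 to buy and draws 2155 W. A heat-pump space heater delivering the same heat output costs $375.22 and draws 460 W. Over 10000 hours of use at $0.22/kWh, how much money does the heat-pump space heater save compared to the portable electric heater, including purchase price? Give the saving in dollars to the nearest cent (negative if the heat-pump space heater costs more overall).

portable electric heater: $46.70 + (2155/1000) kW × 10000 h × $0.22 = $46.70 + $4741 = $4787.7
heat-pump space heater: $375.22 + (460/1000) kW × 10000 h × $0.22 = $375.22 + $1012 = $1387.22
Saving = $4787.7 − $1387.22 = $3400.48

$3400.48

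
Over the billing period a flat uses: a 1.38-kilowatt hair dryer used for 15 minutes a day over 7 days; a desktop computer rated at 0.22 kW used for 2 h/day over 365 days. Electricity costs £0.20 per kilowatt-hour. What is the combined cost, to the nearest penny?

£32.60

hair dryer: Runtime = 15 min × 7 = 105 min = 1.75 h
hair dryer: 1.38 kW × 1.75 h = 2.415 kWh
desktop computer: Runtime = 2 h/day × 365 days = 730 h
desktop computer: 0.22 kW × 730 h = 160.6 kWh
Total energy = 163.015 kWh
Cost = 163.015 × £0.20 = £32.60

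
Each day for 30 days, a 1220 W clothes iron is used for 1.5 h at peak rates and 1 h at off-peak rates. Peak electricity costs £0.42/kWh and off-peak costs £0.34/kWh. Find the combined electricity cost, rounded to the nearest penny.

£35.50

Peak energy = 1.22 kW × 1.5 h × 30 = 54.9 kWh
Off-peak energy = 1.22 kW × 1 h × 30 = 36.6 kWh
Cost = 54.9 × £0.42 + 36.6 × £0.34 = £23.058 + £12.444 = £35.50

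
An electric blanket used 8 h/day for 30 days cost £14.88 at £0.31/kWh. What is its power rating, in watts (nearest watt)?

Energy = £14.88 ÷ £0.31/kWh = 48 kWh
Runtime = 8 h/day × 30 days = 240 h
Power = 48 kWh ÷ 240 h = 0.2 kW = 200 W

200 W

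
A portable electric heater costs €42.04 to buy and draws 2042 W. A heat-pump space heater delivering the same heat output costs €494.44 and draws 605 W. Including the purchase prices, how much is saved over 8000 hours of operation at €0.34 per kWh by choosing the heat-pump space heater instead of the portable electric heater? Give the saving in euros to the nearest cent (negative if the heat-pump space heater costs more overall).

portable electric heater: €42.04 + (2042/1000) kW × 8000 h × €0.34 = €42.04 + €5554.24 = €5596.28
heat-pump space heater: €494.44 + (605/1000) kW × 8000 h × €0.34 = €494.44 + €1645.6 = €2140.04
Saving = €5596.28 − €2140.04 = €3456.24

€3456.24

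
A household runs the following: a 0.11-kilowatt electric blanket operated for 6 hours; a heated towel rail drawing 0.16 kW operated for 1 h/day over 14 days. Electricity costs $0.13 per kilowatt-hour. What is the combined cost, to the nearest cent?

$0.38

electric blanket: 0.11 kW × 6 h = 0.66 kWh
heated towel rail: Runtime = 1 h/day × 14 days = 14 h
heated towel rail: 0.16 kW × 14 h = 2.24 kWh
Total energy = 2.9 kWh
Cost = 2.9 × $0.13 = $0.38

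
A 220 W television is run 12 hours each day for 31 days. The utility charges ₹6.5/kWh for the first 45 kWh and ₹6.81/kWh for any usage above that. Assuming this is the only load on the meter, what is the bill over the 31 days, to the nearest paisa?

Runtime = 12 h/day × 31 days = 372 h
Energy = 0.22 kW × 372 h = 81.84 kWh
Tier 1 (0–45 kWh): 45 × ₹6.5 = ₹292.5
Above 45 kWh: 36.84 × ₹6.81 = ₹250.8804
Bill = ₹543.38

₹543.38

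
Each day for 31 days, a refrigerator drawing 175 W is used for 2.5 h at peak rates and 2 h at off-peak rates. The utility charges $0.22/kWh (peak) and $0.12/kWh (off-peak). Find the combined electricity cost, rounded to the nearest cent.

$4.29

Peak energy = 0.175 kW × 2.5 h × 31 = 13.5625 kWh
Off-peak energy = 0.175 kW × 2 h × 31 = 10.85 kWh
Cost = 13.5625 × $0.22 + 10.85 × $0.12 = $2.98375 + $1.302 = $4.29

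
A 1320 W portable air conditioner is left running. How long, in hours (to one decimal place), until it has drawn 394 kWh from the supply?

298.5 h

Hours = 394 kWh ÷ 1.32 kW = 298.5 h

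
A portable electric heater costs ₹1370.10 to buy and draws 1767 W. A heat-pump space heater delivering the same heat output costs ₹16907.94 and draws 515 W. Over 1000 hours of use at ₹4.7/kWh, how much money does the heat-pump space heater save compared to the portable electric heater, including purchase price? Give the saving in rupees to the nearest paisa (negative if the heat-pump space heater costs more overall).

portable electric heater: ₹1370.10 + (1767/1000) kW × 1000 h × ₹4.7 = ₹1370.10 + ₹8304.9 = ₹9675
heat-pump space heater: ₹16907.94 + (515/1000) kW × 1000 h × ₹4.7 = ₹16907.94 + ₹2420.5 = ₹19328.44
Saving = ₹9675 − ₹19328.44 = −₹9653.44

-₹9653.44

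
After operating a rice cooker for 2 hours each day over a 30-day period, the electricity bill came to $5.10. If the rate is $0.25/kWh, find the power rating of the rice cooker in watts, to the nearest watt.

340 W

Energy = $5.10 ÷ $0.25/kWh = 20.4 kWh
Runtime = 2 h/day × 30 days = 60 h
Power = 20.4 kWh ÷ 60 h = 0.34 kW = 340 W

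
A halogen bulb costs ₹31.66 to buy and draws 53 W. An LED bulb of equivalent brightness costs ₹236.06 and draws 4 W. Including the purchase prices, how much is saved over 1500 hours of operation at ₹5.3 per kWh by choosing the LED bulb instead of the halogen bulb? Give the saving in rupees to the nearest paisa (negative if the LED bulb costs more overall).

₹185.15

halogen bulb: ₹31.66 + (53/1000) kW × 1500 h × ₹5.3 = ₹31.66 + ₹421.35 = ₹453.01
LED bulb: ₹236.06 + (4/1000) kW × 1500 h × ₹5.3 = ₹236.06 + ₹31.8 = ₹267.86
Saving = ₹453.01 − ₹267.86 = ₹185.15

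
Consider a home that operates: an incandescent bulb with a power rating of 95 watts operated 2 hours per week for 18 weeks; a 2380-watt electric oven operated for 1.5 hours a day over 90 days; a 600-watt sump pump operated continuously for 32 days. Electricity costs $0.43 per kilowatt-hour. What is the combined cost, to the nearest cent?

$337.77

incandescent bulb: Runtime = 2 h/week × 18 weeks = 36 h
incandescent bulb: 0.095 kW × 36 h = 3.42 kWh
electric oven: Runtime = 1.5 h/day × 90 days = 135 h
electric oven: 2.38 kW × 135 h = 321.3 kWh
sump pump: Runtime = 24 h × 32 = 768 h
sump pump: 0.6 kW × 768 h = 460.8 kWh
Total energy = 785.52 kWh
Cost = 785.52 × $0.43 = $337.77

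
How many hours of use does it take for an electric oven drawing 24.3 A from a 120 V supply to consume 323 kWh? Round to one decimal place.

110.8 h

Power = 24.3 A × 120 V = 2916 W = 2.916 kW
Hours = 323 kWh ÷ 2.916 kW = 110.8 h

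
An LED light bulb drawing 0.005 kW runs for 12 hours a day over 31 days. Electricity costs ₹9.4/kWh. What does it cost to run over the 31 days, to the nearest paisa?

₹17.48

Runtime = 12 h/day × 31 days = 372 h
Energy = 0.005 kW × 372 h = 1.86 kWh
Cost = 1.86 kWh × ₹9.4/kWh = ₹17.48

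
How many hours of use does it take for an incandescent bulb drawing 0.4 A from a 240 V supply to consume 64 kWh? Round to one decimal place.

Power = 0.4 A × 240 V = 96 W = 0.096 kW
Hours = 64 kWh ÷ 0.096 kW = 666.7 h

666.7 h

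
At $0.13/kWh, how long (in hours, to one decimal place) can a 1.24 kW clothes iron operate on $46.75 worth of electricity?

290.0 h

Energy available = $46.75 ÷ $0.13/kWh = 359.6154 kWh
Hours = 359.6154 kWh ÷ 1.24 kW = 290.0 h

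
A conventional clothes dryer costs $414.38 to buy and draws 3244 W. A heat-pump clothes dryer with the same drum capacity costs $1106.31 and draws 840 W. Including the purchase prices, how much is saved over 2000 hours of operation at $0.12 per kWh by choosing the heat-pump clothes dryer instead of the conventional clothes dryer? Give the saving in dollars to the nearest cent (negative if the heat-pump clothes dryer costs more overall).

-$114.97

conventional clothes dryer: $414.38 + (3244/1000) kW × 2000 h × $0.12 = $414.38 + $778.56 = $1192.94
heat-pump clothes dryer: $1106.31 + (840/1000) kW × 2000 h × $0.12 = $1106.31 + $201.6 = $1307.91
Saving = $1192.94 − $1307.91 = −$114.97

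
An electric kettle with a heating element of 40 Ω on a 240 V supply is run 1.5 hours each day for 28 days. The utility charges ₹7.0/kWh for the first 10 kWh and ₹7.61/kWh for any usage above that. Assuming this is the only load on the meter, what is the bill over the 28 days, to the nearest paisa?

Power = V²/R = 240²/40 = 1440 W = 1.44 kW
Runtime = 1.5 h/day × 28 days = 42 h
Energy = 1.44 kW × 42 h = 60.48 kWh
Tier 1 (0–10 kWh): 10 × ₹7.0 = ₹70
Above 10 kWh: 50.48 × ₹7.61 = ₹384.1528
Bill = ₹454.15

₹454.15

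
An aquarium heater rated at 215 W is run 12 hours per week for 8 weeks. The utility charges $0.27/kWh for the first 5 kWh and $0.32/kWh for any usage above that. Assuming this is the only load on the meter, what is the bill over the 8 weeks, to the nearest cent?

$6.35

Runtime = 12 h/week × 8 weeks = 96 h
Energy = 0.215 kW × 96 h = 20.64 kWh
Tier 1 (0–5 kWh): 5 × $0.27 = $1.35
Above 5 kWh: 15.64 × $0.32 = $5.0048
Bill = $6.35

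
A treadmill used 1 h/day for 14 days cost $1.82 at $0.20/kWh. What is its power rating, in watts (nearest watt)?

Energy = $1.82 ÷ $0.20/kWh = 9.1 kWh
Runtime = 1 h/day × 14 days = 14 h
Power = 9.1 kWh ÷ 14 h = 0.65 kW = 650 W

650 W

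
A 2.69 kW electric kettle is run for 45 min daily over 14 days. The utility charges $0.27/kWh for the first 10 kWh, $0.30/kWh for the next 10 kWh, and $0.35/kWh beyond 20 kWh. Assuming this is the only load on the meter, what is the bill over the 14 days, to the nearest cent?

$8.59

Runtime = 45 min × 14 = 630 min = 10.5 h
Energy = 2.69 kW × 10.5 h = 28.245 kWh
Tier 1 (0–10 kWh): 10 × $0.27 = $2.7
Tier 2 (10–20 kWh): 10 × $0.30 = $3
Above 20 kWh: 8.245 × $0.35 = $2.88575
Bill = $8.59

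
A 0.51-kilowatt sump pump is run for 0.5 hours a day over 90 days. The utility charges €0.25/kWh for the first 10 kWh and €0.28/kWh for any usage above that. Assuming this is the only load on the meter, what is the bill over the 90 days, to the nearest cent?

Runtime = 0.5 h/day × 90 days = 45 h
Energy = 0.51 kW × 45 h = 22.95 kWh
Tier 1 (0–10 kWh): 10 × €0.25 = €2.5
Above 10 kWh: 12.95 × €0.28 = €3.626
Bill = €6.13

€6.13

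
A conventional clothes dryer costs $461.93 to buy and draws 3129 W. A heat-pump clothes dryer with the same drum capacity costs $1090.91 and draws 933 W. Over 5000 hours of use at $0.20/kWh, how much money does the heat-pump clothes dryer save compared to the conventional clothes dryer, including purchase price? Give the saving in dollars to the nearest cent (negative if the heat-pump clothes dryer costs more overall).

$1567.02

conventional clothes dryer: $461.93 + (3129/1000) kW × 5000 h × $0.20 = $461.93 + $3129 = $3590.93
heat-pump clothes dryer: $1090.91 + (933/1000) kW × 5000 h × $0.20 = $1090.91 + $933 = $2023.91
Saving = $3590.93 − $2023.91 = $1567.02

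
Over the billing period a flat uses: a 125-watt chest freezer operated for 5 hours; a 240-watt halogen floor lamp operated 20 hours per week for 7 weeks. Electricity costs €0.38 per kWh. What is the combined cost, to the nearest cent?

€13.01

chest freezer: 0.125 kW × 5 h = 0.625 kWh
halogen floor lamp: Runtime = 20 h/week × 7 weeks = 140 h
halogen floor lamp: 0.24 kW × 140 h = 33.6 kWh
Total energy = 34.225 kWh
Cost = 34.225 × €0.38 = €13.01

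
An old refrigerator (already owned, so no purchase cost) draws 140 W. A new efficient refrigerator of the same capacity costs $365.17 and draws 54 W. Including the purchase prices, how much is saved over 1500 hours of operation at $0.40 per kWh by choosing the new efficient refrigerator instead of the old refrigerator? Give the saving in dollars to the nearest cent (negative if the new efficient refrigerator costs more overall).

old refrigerator: $0.00 + (140/1000) kW × 1500 h × $0.40 = $0.00 + $84 = $84
new efficient refrigerator: $365.17 + (54/1000) kW × 1500 h × $0.40 = $365.17 + $32.4 = $397.57
Saving = $84 − $397.57 = −$313.57

-$313.57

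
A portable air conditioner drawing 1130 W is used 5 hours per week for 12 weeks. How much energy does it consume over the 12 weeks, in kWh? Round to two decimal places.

67.80 kWh

Runtime = 5 h/week × 12 weeks = 60 h
Energy = 1.13 kW × 60 h = 67.8 kWh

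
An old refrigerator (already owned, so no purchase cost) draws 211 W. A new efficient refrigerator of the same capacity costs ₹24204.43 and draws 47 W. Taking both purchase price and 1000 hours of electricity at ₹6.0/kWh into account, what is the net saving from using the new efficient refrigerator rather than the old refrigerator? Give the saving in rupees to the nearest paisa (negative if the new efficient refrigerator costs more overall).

-₹23220.43

old refrigerator: ₹0.00 + (211/1000) kW × 1000 h × ₹6.0 = ₹0.00 + ₹1266 = ₹1266
new efficient refrigerator: ₹24204.43 + (47/1000) kW × 1000 h × ₹6.0 = ₹24204.43 + ₹282 = ₹24486.43
Saving = ₹1266 − ₹24486.43 = −₹23220.43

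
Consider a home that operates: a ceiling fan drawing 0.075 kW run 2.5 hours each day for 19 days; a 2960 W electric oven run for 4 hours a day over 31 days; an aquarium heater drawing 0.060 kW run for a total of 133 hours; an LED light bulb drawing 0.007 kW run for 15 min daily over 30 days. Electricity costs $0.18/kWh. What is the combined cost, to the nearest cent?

$68.15

ceiling fan: Runtime = 2.5 h/day × 19 days = 47.5 h
ceiling fan: 0.075 kW × 47.5 h = 3.5625 kWh
electric oven: Runtime = 4 h/day × 31 days = 124 h
electric oven: 2.96 kW × 124 h = 367.04 kWh
aquarium heater: 0.06 kW × 133 h = 7.98 kWh
LED light bulb: Runtime = 15 min × 30 = 450 min = 7.5 h
LED light bulb: 0.007 kW × 7.5 h = 0.0525 kWh
Total energy = 378.635 kWh
Cost = 378.635 × $0.18 = $68.15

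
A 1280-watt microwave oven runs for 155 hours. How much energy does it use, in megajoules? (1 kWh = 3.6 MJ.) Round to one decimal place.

Energy = 1.28 kW × 155 h = 198.4 kWh
= 198.4 × 3.6 MJ = 714.2 MJ

714.2 MJ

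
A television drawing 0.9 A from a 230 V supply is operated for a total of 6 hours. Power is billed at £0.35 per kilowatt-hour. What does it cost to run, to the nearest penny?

Power = 0.9 A × 230 V = 207 W = 0.207 kW
Energy = 0.207 kW × 6 h = 1.242 kWh
Cost = 1.242 kWh × £0.35/kWh = £0.43

£0.43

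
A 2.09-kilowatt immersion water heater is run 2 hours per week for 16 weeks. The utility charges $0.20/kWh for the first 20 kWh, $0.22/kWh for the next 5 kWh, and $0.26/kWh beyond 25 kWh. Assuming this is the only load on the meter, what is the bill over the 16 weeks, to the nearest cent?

$15.99

Runtime = 2 h/week × 16 weeks = 32 h
Energy = 2.09 kW × 32 h = 66.88 kWh
Tier 1 (0–20 kWh): 20 × $0.20 = $4
Tier 2 (20–25 kWh): 5 × $0.22 = $1.1
Above 25 kWh: 41.88 × $0.26 = $10.8888
Bill = $15.99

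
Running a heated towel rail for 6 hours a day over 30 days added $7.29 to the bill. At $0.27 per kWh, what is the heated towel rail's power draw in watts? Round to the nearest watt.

150 W

Energy = $7.29 ÷ $0.27/kWh = 27 kWh
Runtime = 6 h/day × 30 days = 180 h
Power = 27 kWh ÷ 180 h = 0.15 kW = 150 W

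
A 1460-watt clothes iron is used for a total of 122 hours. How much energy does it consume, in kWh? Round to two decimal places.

Energy = 1.46 kW × 122 h = 178.12 kWh

178.12 kWh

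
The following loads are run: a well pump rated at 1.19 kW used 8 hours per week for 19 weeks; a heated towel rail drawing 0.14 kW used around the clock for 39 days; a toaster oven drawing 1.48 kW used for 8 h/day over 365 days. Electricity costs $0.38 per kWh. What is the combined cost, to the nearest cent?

well pump: Runtime = 8 h/week × 19 weeks = 152 h
well pump: 1.19 kW × 152 h = 180.88 kWh
heated towel rail: Runtime = 24 h × 39 = 936 h
heated towel rail: 0.14 kW × 936 h = 131.04 kWh
toaster oven: Runtime = 8 h/day × 365 days = 2920 h
toaster oven: 1.48 kW × 2920 h = 4321.6 kWh
Total energy = 4633.52 kWh
Cost = 4633.52 × $0.38 = $1760.74

$1760.74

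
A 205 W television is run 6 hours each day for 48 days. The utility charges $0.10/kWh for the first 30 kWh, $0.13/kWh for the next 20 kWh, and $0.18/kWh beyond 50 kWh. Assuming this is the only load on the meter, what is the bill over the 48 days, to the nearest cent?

Runtime = 6 h/day × 48 days = 288 h
Energy = 0.205 kW × 288 h = 59.04 kWh
Tier 1 (0–30 kWh): 30 × $0.10 = $3
Tier 2 (30–50 kWh): 20 × $0.13 = $2.6
Above 50 kWh: 9.04 × $0.18 = $1.6272
Bill = $7.23

$7.23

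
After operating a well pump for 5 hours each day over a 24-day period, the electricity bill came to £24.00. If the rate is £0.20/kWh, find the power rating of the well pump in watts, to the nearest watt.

1000 W

Energy = £24.00 ÷ £0.20/kWh = 120 kWh
Runtime = 5 h/day × 24 days = 120 h
Power = 120 kWh ÷ 120 h = 1 kW = 1000 W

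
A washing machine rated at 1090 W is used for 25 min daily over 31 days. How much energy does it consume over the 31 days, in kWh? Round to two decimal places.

Runtime = 25 min × 31 = 775 min = 12.916666… h
Energy = 1.09 kW × 12.916666… h = 14.079166… kWh ≈ 14.08 kWh

14.08 kWh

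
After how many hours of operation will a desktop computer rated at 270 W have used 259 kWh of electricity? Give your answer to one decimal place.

Hours = 259 kWh ÷ 0.27 kW = 959.3 h

959.3 h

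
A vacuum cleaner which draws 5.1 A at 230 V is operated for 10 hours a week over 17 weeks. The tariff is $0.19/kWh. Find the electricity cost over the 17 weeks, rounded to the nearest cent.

$37.89

Power = 5.1 A × 230 V = 1173 W = 1.173 kW
Runtime = 10 h/week × 17 weeks = 170 h
Energy = 1.173 kW × 170 h = 199.41 kWh
Cost = 199.41 kWh × $0.19/kWh = $37.89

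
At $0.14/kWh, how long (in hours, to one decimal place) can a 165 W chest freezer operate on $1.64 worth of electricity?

71.0 h

Energy available = $1.64 ÷ $0.14/kWh = 11.7143 kWh
Hours = 11.7143 kWh ÷ 0.165 kW = 71.0 h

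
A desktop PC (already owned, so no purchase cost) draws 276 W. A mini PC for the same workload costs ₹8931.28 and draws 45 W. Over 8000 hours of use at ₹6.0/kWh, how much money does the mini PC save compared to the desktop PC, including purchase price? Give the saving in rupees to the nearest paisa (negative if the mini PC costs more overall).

desktop PC: ₹0.00 + (276/1000) kW × 8000 h × ₹6.0 = ₹0.00 + ₹13248 = ₹13248
mini PC: ₹8931.28 + (45/1000) kW × 8000 h × ₹6.0 = ₹8931.28 + ₹2160 = ₹11091.28
Saving = ₹13248 − ₹11091.28 = ₹2156.72

₹2156.72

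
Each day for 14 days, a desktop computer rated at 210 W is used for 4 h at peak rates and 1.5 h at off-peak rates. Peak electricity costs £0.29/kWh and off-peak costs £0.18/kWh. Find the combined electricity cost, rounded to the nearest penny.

Peak energy = 0.21 kW × 4 h × 14 = 11.76 kWh
Off-peak energy = 0.21 kW × 1.5 h × 14 = 4.41 kWh
Cost = 11.76 × £0.29 + 4.41 × £0.18 = £3.4104 + £0.7938 = £4.20

£4.20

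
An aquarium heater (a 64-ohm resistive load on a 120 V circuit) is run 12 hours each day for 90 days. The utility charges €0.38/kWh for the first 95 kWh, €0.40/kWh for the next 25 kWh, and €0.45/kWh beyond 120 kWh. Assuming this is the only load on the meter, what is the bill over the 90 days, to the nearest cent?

Power = V²/R = 120²/64 = 225 W = 0.225 kW
Runtime = 12 h/day × 90 days = 1080 h
Energy = 0.225 kW × 1080 h = 243 kWh
Tier 1 (0–95 kWh): 95 × €0.38 = €36.1
Tier 2 (95–120 kWh): 25 × €0.40 = €10
Above 120 kWh: 123 × €0.45 = €55.35
Bill = €101.45

€101.45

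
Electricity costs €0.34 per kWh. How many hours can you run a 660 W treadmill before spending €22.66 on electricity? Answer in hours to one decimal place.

Energy available = €22.66 ÷ €0.34/kWh = 66.6471 kWh
Hours = 66.6471 kWh ÷ 0.66 kW = 101.0 h

101.0 h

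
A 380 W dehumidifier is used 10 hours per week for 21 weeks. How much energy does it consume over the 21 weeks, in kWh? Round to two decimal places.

79.80 kWh

Runtime = 10 h/week × 21 weeks = 210 h
Energy = 0.38 kW × 210 h = 79.8 kWh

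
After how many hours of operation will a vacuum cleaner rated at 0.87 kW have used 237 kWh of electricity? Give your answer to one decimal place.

272.4 h

Hours = 237 kWh ÷ 0.87 kW = 272.4 h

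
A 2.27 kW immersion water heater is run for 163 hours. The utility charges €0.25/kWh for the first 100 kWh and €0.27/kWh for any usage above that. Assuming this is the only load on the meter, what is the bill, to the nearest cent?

€97.90

Energy = 2.27 kW × 163 h = 370.01 kWh
Tier 1 (0–100 kWh): 100 × €0.25 = €25
Above 100 kWh: 270.01 × €0.27 = €72.9027
Bill = €97.90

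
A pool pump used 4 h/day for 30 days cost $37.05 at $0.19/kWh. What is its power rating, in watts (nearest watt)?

1625 W

Energy = $37.05 ÷ $0.19/kWh = 195 kWh
Runtime = 4 h/day × 30 days = 120 h
Power = 195 kWh ÷ 120 h = 1.625 kW = 1625 W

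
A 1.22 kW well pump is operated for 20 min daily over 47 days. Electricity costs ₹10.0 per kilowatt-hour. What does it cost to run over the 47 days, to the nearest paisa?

Runtime = 20 min × 47 = 940 min = 15.666666… h
Energy = 1.22 kW × 15.666666… h = 19.113333… kWh
Cost = 19.113333… kWh × ₹10.0/kWh = ₹191.13

₹191.13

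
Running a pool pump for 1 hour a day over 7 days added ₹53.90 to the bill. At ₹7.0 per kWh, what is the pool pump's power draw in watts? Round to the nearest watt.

Energy = ₹53.90 ÷ ₹7.0/kWh = 7.7 kWh
Runtime = 1 h/day × 7 days = 7 h
Power = 7.7 kWh ÷ 7 h = 1.1 kW = 1100 W

1100 W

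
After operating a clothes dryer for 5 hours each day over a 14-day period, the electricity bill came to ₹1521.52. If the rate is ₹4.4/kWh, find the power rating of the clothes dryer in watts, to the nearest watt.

Energy = ₹1521.52 ÷ ₹4.4/kWh = 345.8 kWh
Runtime = 5 h/day × 14 days = 70 h
Power = 345.8 kWh ÷ 70 h = 4.94 kW = 4940 W

4940 W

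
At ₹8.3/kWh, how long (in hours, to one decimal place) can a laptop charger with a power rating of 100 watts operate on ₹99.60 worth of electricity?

Energy available = ₹99.60 ÷ ₹8.3/kWh = 12 kWh
Hours = 12 kWh ÷ 0.1 kW = 120.0 h

120.0 h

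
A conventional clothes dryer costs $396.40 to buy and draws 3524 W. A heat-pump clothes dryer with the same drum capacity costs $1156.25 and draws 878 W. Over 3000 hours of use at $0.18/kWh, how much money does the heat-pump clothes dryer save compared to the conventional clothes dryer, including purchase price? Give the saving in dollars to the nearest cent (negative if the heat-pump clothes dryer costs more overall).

$668.99

conventional clothes dryer: $396.40 + (3524/1000) kW × 3000 h × $0.18 = $396.40 + $1902.96 = $2299.36
heat-pump clothes dryer: $1156.25 + (878/1000) kW × 3000 h × $0.18 = $1156.25 + $474.12 = $1630.37
Saving = $2299.36 − $1630.37 = $668.99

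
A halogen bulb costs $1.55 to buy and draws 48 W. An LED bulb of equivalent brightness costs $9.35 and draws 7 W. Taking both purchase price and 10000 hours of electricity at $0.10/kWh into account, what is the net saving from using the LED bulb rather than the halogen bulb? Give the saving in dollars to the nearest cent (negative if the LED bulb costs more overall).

halogen bulb: $1.55 + (48/1000) kW × 10000 h × $0.10 = $1.55 + $48 = $49.55
LED bulb: $9.35 + (7/1000) kW × 10000 h × $0.10 = $9.35 + $7 = $16.35
Saving = $49.55 − $16.35 = $33.2

$33.20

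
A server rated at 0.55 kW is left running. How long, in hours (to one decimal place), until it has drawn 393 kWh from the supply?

Hours = 393 kWh ÷ 0.55 kW = 714.5 h

714.5 h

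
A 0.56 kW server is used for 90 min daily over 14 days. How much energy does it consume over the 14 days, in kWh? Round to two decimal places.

11.76 kWh

Runtime = 90 min × 14 = 1260 min = 21 h
Energy = 0.56 kW × 21 h = 11.76 kWh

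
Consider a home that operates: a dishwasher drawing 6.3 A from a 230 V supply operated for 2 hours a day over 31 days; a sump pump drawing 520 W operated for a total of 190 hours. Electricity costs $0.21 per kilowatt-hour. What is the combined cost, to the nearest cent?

$39.61

dishwasher: Power = 6.3 A × 230 V = 1449 W = 1.449 kW
dishwasher: Runtime = 2 h/day × 31 days = 62 h
dishwasher: 1.449 kW × 62 h = 89.838 kWh
sump pump: 0.52 kW × 190 h = 98.8 kWh
Total energy = 188.638 kWh
Cost = 188.638 × $0.21 = $39.61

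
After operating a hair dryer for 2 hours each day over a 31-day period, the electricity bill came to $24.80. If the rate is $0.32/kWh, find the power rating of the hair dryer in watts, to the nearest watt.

Energy = $24.80 ÷ $0.32/kWh = 77.5 kWh
Runtime = 2 h/day × 31 days = 62 h
Power = 77.5 kWh ÷ 62 h = 1.25 kW = 1250 W

1250 W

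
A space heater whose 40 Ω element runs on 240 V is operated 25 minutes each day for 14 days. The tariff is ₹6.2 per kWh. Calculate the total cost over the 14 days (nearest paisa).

Power = V²/R = 240²/40 = 1440 W = 1.44 kW
Runtime = 25 min × 14 = 350 min = 5.833333… h
Energy = 1.44 kW × 5.833333… h = 8.4 kWh
Cost = 8.4 kWh × ₹6.2/kWh = ₹52.08

₹52.08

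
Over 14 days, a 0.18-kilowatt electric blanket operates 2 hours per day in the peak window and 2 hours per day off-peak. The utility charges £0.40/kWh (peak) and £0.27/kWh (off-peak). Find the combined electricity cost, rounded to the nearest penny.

£3.38

Peak energy = 0.18 kW × 2 h × 14 = 5.04 kWh
Off-peak energy = 0.18 kW × 2 h × 14 = 5.04 kWh
Cost = 5.04 × £0.40 + 5.04 × £0.27 = £2.016 + £1.3608 = £3.38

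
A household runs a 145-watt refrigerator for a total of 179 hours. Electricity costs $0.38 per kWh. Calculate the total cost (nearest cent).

$9.86

Energy = 0.145 kW × 179 h = 25.955 kWh
Cost = 25.955 kWh × $0.38/kWh = $9.86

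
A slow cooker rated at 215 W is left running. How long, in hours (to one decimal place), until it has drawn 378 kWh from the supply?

Hours = 378 kWh ÷ 0.215 kW = 1758.1 h

1758.1 h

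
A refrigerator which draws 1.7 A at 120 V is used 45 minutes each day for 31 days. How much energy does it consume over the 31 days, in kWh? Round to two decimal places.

4.74 kWh

Power = 1.7 A × 120 V = 204 W = 0.204 kW
Runtime = 45 min × 31 = 1395 min = 23.25 h
Energy = 0.204 kW × 23.25 h = 4.743 kWh ≈ 4.74 kWh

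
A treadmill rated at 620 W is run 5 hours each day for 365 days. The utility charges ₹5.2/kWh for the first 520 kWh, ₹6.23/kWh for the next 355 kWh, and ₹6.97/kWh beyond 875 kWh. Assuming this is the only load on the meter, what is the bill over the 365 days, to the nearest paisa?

₹6703.46

Runtime = 5 h/day × 365 days = 1825 h
Energy = 0.62 kW × 1825 h = 1131.5 kWh
Tier 1 (0–520 kWh): 520 × ₹5.2 = ₹2704
Tier 2 (520–875 kWh): 355 × ₹6.23 = ₹2211.65
Above 875 kWh: 256.5 × ₹6.97 = ₹1787.805
Bill = ₹6703.46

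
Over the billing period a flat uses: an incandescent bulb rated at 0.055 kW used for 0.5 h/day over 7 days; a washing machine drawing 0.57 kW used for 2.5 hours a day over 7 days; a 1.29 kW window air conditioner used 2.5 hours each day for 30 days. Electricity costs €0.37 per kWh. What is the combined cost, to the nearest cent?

incandescent bulb: Runtime = 0.5 h/day × 7 days = 3.5 h
incandescent bulb: 0.055 kW × 3.5 h = 0.1925 kWh
washing machine: Runtime = 2.5 h/day × 7 days = 17.5 h
washing machine: 0.57 kW × 17.5 h = 9.975 kWh
window air conditioner: Runtime = 2.5 h/day × 30 days = 75 h
window air conditioner: 1.29 kW × 75 h = 96.75 kWh
Total energy = 106.9175 kWh
Cost = 106.9175 × €0.37 = €39.56

€39.56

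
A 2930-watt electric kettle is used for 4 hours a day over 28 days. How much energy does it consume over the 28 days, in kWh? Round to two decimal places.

Runtime = 4 h/day × 28 days = 112 h
Energy = 2.93 kW × 112 h = 328.16 kWh

328.16 kWh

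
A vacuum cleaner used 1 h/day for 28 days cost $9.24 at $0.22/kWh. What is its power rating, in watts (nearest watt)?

Energy = $9.24 ÷ $0.22/kWh = 42 kWh
Runtime = 1 h/day × 28 days = 28 h
Power = 42 kWh ÷ 28 h = 1.5 kW = 1500 W

1500 W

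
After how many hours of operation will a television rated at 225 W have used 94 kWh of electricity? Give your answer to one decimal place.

Hours = 94 kWh ÷ 0.225 kW = 417.8 h

417.8 h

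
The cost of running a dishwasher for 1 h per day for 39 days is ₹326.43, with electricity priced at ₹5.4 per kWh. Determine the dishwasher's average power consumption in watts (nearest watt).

1550 W

Energy = ₹326.43 ÷ ₹5.4/kWh = 60.45 kWh
Runtime = 1 h/day × 39 days = 39 h
Power = 60.45 kWh ÷ 39 h = 1.55 kW = 1550 W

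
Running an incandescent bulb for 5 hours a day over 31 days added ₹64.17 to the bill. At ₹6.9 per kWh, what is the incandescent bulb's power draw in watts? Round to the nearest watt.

Energy = ₹64.17 ÷ ₹6.9/kWh = 9.3 kWh
Runtime = 5 h/day × 31 days = 155 h
Power = 9.3 kWh ÷ 155 h = 0.06 kW = 60 W

60 W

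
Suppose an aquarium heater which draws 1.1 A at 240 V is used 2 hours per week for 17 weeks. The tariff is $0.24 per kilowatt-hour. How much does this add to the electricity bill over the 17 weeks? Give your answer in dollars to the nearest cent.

$2.15

Power = 1.1 A × 240 V = 264 W = 0.264 kW
Runtime = 2 h/week × 17 weeks = 34 h
Energy = 0.264 kW × 34 h = 8.976 kWh
Cost = 8.976 kWh × $0.24/kWh = $2.15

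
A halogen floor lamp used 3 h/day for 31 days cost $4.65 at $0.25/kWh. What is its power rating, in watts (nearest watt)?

Energy = $4.65 ÷ $0.25/kWh = 18.6 kWh
Runtime = 3 h/day × 31 days = 93 h
Power = 18.6 kWh ÷ 93 h = 0.2 kW = 200 W

200 W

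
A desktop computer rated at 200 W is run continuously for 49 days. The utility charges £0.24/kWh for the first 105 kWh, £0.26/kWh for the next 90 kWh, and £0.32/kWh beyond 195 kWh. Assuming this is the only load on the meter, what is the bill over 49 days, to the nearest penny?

Runtime = 24 h × 49 = 1176 h
Energy = 0.2 kW × 1176 h = 235.2 kWh
Tier 1 (0–105 kWh): 105 × £0.24 = £25.2
Tier 2 (105–195 kWh): 90 × £0.26 = £23.4
Above 195 kWh: 40.2 × £0.32 = £12.864
Bill = £61.46

£61.46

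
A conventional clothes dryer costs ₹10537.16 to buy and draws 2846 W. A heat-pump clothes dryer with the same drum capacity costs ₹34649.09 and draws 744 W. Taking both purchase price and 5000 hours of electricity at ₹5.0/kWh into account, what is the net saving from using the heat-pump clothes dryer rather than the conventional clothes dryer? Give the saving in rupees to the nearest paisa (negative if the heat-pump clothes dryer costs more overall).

conventional clothes dryer: ₹10537.16 + (2846/1000) kW × 5000 h × ₹5.0 = ₹10537.16 + ₹71150 = ₹81687.16
heat-pump clothes dryer: ₹34649.09 + (744/1000) kW × 5000 h × ₹5.0 = ₹34649.09 + ₹18600 = ₹53249.09
Saving = ₹81687.16 − ₹53249.09 = ₹28438.07

₹28438.07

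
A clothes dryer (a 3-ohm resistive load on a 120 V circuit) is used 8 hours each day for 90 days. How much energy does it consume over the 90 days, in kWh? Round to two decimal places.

Power = V²/R = 120²/3 = 4800 W = 4.8 kW
Runtime = 8 h/day × 90 days = 720 h
Energy = 4.8 kW × 720 h = 3456 kWh

3456.00 kWh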